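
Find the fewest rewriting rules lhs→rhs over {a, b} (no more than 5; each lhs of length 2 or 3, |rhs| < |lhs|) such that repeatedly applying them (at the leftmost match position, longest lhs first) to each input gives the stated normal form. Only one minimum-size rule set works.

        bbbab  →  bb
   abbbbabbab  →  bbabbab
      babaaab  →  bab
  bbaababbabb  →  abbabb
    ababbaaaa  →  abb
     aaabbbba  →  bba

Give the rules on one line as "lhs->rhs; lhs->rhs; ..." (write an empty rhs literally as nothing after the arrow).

  | bbbab => aab => bb
  | abbbbabbab => aababbab => bbabbab
  | babaaab => baaab => bab
  | bbaababbabb => bbbbabbabb => ababbabb => abbabb

aa->; aab->bb; aba->a; bbb->a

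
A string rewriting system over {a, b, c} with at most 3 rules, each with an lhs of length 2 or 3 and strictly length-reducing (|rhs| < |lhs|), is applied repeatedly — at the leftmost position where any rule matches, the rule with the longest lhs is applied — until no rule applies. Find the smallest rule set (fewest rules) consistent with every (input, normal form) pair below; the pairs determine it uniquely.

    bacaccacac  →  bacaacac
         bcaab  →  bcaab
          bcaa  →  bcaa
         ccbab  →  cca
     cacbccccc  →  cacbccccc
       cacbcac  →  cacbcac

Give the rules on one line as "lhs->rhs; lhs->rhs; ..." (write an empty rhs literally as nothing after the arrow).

  | bacaccacac => bacaacac
  | bcaab
  | bcaa
  | ccbab => cca

acc->a; bab->a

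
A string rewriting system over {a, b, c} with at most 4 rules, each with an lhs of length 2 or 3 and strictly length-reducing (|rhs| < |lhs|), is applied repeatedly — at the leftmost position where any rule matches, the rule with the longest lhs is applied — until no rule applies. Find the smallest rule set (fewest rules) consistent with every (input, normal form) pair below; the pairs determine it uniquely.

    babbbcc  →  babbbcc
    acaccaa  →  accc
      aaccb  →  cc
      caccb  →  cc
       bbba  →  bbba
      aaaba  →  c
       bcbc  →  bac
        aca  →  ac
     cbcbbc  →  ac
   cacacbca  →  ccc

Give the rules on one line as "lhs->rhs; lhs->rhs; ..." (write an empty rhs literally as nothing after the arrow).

  | babbbcc
  | acaccaa => acccaa => accca => accc
  | aaccb => cccb => cca => cc
  | caccb => cccb => cca => cc

aa->c; ca->c; cb->a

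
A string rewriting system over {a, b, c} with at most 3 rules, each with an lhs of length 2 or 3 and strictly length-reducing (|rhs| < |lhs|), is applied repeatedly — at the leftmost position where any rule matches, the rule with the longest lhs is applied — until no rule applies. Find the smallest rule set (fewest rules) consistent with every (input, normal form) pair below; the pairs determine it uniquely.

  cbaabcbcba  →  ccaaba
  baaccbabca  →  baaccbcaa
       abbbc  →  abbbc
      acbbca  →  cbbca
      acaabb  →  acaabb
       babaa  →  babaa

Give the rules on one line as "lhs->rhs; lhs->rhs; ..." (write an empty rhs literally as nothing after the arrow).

  | cbaabcbcba => cbacabcba => cababcba => cabcaba => ccaaba
  | baaccbabca => baaccbcaa
  | abbbc
  | acbbca => cbbca

abc->ca; acb->cb; bac->ab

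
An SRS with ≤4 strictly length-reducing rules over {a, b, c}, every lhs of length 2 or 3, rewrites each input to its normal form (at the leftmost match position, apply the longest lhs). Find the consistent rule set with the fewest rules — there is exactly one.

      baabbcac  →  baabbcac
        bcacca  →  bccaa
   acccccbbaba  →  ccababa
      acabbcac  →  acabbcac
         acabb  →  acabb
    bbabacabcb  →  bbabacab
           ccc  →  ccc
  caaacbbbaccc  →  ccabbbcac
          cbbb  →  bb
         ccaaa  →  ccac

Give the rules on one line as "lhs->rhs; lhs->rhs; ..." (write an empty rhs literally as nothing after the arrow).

  | baabbcac
  | bcacca => bccaa
  | acccccbbaba => cacccbbaba => ccacbbaba => ccababa
  | acabbcac

aaa->ac; acc->ca; cb->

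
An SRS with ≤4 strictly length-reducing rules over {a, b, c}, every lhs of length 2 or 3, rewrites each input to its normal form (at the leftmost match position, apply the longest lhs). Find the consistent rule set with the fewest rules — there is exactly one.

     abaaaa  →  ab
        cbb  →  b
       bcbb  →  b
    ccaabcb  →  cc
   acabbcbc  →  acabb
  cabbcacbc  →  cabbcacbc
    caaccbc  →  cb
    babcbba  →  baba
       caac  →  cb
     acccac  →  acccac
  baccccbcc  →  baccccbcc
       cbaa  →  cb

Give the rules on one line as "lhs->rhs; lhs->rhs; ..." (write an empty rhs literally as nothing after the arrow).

  | abaaaa => abaa => ab
  | cbb => b
  | bcbb => aab => b
  | ccaabcb => ccbcb => ccaa => cc

aa->; aac->b; bcb->aa; cbb->b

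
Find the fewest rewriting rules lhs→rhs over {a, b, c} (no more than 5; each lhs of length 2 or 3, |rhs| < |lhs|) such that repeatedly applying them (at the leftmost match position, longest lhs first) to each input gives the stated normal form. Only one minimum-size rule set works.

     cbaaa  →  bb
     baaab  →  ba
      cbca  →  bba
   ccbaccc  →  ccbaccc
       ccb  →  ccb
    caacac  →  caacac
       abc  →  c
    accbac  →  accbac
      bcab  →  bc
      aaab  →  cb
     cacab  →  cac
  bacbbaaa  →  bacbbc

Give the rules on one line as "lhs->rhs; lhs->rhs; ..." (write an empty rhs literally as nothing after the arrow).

aaa->c; ab->; bcb->ba; cbc->bb

  | cbaaa => cbc => bb
  | baaab => bcb => ba
  | cbca => bba
  | ccbaccc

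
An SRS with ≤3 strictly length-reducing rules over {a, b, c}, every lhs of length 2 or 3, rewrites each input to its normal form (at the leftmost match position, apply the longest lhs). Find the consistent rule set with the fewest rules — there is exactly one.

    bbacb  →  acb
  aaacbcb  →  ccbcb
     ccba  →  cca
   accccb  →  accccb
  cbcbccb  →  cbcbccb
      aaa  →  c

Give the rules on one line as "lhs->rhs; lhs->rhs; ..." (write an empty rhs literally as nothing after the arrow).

aaa->c; ba->a

  | bbacb => bacb => acb
  | aaacbcb => ccbcb
  | ccba => cca
  | accccb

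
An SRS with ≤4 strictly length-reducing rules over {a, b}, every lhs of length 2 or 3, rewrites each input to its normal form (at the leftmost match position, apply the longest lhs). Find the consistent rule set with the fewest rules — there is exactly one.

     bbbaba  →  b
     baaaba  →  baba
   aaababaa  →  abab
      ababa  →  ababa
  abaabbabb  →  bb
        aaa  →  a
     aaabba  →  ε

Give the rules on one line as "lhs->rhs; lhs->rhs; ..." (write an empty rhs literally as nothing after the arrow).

  | bbbaba => babba => baab => b
  | baaaba => baba
  | aaababaa => ababaa => abab
  | ababa

aa->; aab->; bba->ab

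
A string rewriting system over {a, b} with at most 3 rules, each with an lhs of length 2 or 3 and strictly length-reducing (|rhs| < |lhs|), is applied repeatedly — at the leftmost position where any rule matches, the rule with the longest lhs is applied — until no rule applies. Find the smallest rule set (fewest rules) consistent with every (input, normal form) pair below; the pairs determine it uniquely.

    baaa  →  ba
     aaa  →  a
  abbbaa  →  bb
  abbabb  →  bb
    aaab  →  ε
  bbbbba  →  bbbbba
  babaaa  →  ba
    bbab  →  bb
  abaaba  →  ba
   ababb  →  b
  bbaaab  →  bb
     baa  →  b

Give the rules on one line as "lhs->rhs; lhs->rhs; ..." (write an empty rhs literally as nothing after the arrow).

  | baaa => ba
  | aaa => a
  | abbbaa => bbaa => bb
  | abbabb => babb => bb

aa->; ab->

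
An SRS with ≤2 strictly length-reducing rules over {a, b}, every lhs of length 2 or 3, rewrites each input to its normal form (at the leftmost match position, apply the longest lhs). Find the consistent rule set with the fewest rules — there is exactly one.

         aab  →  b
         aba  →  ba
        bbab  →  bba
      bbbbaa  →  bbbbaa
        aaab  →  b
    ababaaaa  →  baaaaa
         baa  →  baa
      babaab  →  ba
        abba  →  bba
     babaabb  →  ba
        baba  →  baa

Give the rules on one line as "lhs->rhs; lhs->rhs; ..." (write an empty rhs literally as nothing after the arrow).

ab->b; bab->ba

  | aab => ab => b
  | aba => ba
  | bbab => bba
  | bbbbaa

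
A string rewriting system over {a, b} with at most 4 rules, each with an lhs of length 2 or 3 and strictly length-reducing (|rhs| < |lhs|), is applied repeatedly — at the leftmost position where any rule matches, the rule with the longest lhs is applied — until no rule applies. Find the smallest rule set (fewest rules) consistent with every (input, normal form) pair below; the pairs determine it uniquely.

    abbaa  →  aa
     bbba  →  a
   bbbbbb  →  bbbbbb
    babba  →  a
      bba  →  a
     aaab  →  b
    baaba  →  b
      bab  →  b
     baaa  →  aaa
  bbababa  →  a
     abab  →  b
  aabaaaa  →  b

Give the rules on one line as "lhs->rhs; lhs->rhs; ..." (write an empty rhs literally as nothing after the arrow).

  | abbaa => baa => aa
  | bbba => bba => ba => a
  | bbbbbb
  | babba => abba => ba => a

ab->b; aba->ab; abb->b; ba->a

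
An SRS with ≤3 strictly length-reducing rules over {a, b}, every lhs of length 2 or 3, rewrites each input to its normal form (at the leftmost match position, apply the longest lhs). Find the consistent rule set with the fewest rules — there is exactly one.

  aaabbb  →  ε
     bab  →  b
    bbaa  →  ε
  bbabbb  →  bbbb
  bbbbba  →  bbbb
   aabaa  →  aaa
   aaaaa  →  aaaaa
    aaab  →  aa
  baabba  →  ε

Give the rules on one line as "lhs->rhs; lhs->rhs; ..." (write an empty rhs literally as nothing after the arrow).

ab->; ba->

  | aaabbb => aabb => ab => ε
  | bab => b
  | bbaa => ba => ε
  | bbabbb => bbbb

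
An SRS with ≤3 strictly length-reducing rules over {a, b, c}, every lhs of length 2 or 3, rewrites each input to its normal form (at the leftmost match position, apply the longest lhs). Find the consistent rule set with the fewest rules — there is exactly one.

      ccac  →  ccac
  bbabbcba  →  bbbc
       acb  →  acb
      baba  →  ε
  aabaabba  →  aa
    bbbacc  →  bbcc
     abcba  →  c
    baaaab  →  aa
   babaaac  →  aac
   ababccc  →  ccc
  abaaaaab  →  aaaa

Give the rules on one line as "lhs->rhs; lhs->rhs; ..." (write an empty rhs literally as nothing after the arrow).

ab->; ba->

  | ccac
  | bbabbcba => bbbcba => bbbc
  | acb
  | baba => ba => ε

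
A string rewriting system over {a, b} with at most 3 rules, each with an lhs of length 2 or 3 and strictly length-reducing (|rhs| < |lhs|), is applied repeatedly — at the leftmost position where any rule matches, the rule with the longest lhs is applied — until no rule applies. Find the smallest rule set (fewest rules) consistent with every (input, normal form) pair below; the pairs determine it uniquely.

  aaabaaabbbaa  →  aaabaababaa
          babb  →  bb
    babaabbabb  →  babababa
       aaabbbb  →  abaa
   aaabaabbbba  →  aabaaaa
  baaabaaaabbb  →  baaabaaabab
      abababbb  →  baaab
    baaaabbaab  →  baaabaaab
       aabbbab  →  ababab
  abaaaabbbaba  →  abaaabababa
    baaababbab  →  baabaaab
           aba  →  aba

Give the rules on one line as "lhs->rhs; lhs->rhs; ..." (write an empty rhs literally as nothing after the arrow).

abb->ba; bba->bb

  | aaabaaabbbaa => aaabaababaa
  | babb => bba => bb
  | babaabbabb => bababaabb => babababa
  | aaabbbb => aababb => aabba => abaa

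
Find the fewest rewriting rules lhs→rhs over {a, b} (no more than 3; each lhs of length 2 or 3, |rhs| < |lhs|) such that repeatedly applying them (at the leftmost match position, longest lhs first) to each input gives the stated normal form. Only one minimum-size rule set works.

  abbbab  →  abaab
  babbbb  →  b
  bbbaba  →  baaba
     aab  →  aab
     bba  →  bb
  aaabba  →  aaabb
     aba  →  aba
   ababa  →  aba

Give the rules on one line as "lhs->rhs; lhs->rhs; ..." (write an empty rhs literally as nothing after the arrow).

bab->b; bba->bb; bbb->ba

  | abbbab => abaab
  | babbbb => bbbb => bab => b
  | bbbaba => baaba
  | aab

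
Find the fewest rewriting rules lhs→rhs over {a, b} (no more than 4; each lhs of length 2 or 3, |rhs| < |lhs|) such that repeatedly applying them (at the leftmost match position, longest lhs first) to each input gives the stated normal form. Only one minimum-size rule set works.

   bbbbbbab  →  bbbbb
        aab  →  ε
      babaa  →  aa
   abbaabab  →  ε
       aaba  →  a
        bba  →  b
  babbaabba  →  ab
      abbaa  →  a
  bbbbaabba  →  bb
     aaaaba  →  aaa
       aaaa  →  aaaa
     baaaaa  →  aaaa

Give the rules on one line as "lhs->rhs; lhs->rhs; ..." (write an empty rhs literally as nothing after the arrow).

aab->; ba->; bab->

  | bbbbbbab => bbbbb
  | aab => ε
  | babaa => aa
  | abbaabab => ababab => aab => ε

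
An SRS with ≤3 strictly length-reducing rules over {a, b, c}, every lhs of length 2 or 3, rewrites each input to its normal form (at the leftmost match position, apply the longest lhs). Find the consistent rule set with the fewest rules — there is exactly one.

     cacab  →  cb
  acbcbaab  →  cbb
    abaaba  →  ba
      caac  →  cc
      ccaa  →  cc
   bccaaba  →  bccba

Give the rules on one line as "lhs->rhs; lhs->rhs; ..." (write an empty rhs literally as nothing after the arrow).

  | cacab => caab => cb
  | acbcbaab => abcbaab => cbaab => cbb
  | abaaba => aaba => ba
  | caac => cc

aa->; ab->; ac->a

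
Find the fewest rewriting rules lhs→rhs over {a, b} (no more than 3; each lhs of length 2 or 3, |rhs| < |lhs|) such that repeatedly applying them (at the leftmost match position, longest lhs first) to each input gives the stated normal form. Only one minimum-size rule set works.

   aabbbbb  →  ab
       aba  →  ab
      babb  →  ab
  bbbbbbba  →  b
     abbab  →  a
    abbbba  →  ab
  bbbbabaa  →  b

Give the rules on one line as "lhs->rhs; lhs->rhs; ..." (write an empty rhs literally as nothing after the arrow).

aa->b; ba->b; bb->a

  | aabbbbb => bbbbbb => abbbb => aabb => bbb => ab
  | aba => ab
  | babb => bbb => ab
  | bbbbbbba => abbbbba => aabbba => bbbba => abba => aaa => ba => b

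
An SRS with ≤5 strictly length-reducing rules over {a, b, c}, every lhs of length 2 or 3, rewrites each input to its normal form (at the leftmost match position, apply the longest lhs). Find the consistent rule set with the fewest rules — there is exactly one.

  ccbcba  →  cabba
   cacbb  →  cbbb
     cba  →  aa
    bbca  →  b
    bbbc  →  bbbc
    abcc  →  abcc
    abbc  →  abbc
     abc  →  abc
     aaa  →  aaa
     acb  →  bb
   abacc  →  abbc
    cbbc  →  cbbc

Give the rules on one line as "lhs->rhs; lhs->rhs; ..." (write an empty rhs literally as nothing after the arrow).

  | ccbcba => cabba
  | cacbb => cbbb
  | cba => aa
  | bbca => b

ac->b; bca->; cba->aa; cbc->ab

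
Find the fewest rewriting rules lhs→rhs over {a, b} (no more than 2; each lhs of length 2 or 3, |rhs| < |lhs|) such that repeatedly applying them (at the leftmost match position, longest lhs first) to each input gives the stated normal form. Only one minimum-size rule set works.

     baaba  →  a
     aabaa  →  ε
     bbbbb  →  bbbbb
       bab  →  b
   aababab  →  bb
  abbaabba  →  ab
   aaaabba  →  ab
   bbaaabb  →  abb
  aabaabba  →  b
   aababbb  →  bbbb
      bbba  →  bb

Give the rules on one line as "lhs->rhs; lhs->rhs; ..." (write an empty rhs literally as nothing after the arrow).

aa->b; ba->

  | baaba => aba => a
  | aabaa => bbaa => ba => ε
  | bbbbb
  | bab => b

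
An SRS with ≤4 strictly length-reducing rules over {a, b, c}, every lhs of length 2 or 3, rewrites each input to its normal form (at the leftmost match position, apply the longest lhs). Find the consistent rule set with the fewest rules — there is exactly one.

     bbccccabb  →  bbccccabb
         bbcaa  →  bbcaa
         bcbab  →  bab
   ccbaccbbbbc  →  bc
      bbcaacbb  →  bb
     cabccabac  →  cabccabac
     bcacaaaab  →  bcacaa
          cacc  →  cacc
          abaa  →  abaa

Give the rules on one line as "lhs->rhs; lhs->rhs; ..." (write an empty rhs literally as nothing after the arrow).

  | bbccccabb
  | bbcaa
  | bcbab => bab
  | ccbaccbbbbc => caccbbbbc => cacbbbc => ccbbbc => cbbc => bc

aab->; acb->cb; cb->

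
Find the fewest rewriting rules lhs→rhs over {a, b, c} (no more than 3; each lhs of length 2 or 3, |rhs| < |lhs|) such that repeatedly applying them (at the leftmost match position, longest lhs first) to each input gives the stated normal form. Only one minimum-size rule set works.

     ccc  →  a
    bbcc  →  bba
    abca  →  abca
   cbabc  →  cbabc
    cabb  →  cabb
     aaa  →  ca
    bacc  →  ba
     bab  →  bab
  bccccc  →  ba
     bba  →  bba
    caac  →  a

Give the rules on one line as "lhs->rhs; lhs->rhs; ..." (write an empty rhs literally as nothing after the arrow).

  | ccc => ac => a
  | bbcc => bba
  | abca
  | cbabc

aa->c; ac->a; cc->a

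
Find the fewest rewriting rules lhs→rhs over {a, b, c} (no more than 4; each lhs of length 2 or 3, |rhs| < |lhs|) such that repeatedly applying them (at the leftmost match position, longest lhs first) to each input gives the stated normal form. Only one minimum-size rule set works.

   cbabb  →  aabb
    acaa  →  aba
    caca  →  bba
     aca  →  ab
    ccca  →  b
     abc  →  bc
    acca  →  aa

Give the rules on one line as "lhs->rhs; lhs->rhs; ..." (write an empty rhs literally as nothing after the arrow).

abc->bc; ca->b; cac->bb; cb->a

  | cbabb => aabb
  | acaa => aba
  | caca => bba
  | aca => ab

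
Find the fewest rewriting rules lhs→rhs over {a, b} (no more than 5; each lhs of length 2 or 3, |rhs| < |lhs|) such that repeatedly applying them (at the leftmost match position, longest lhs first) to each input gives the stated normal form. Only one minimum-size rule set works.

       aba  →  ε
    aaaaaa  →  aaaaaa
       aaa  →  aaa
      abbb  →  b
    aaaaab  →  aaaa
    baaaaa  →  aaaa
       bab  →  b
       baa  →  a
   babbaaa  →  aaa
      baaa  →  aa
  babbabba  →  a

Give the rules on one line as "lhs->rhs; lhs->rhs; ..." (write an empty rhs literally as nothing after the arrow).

aab->a; ab->b; ba->; bb->

  | aba => ba => ε
  | aaaaaa
  | aaa
  | abbb => bbb => b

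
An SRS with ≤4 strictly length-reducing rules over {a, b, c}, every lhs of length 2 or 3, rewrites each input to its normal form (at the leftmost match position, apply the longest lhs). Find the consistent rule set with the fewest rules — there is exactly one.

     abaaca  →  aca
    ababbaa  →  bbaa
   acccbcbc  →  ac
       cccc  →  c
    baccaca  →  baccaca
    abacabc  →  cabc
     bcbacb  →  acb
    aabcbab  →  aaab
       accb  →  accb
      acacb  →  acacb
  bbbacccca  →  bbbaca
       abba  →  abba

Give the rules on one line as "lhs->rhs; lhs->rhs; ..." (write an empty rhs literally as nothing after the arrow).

aba->; bcb->; ccc->

  | abaaca => aca
  | ababbaa => bbaa
  | acccbcbc => abcbc => ac
  | cccc => c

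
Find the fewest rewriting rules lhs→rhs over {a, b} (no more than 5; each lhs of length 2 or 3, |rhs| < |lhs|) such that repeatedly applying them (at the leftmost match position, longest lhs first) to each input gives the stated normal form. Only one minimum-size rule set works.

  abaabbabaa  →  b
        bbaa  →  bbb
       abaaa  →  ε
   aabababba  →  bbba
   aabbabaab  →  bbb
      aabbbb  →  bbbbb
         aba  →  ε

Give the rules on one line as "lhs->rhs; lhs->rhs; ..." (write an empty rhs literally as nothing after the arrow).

  | abaabbabaa => ababbabaa => abbbabaa => babaa => baba => bab => b
  | bbaa => bbb
  | abaaa => abaa => aba => ab => ε
  | aabababba => bbababba => bbabbba => bbba

aa->b; ab->; aba->ab; abb->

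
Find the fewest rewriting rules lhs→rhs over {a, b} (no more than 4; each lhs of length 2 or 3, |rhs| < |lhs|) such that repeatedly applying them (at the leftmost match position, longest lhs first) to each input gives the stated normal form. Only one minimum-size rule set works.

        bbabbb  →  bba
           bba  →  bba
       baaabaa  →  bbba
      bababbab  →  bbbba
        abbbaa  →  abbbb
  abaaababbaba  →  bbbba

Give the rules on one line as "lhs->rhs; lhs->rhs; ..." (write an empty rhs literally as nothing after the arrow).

  | bbabbb => bbabb => bbab => bba
  | bba
  | baaabaa => bbabaa => bbaaa => bbba
  | bababbab => baabbab => bbbbab => bbbba

aa->b; aba->; bab->ba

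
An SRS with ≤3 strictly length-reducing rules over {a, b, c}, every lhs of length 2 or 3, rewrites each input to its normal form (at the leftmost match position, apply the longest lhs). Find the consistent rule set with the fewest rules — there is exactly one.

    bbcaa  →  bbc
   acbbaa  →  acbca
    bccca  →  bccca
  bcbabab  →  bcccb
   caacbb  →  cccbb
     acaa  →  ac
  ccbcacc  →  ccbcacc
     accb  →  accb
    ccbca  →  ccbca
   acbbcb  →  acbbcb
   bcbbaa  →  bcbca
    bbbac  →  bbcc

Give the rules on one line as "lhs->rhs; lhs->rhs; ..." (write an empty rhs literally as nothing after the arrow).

  | bbcaa => bbc
  | acbbaa => acbca
  | bccca
  | bcbabab => bccbab => bcccb

aa->; aac->cc; ba->c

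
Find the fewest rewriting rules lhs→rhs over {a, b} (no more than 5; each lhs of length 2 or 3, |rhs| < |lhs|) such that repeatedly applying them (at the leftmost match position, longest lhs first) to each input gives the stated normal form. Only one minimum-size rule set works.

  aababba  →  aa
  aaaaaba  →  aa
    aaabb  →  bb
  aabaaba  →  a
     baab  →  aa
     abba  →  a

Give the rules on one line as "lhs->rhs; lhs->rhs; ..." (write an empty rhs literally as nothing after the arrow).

  | aababba => aabba => aaba => aa
  | aaaaaba => aaba => aa
  | aaabb => bb
  | aabaaba => aaaba => ba => a

aaa->; ab->a; aba->a; ba->a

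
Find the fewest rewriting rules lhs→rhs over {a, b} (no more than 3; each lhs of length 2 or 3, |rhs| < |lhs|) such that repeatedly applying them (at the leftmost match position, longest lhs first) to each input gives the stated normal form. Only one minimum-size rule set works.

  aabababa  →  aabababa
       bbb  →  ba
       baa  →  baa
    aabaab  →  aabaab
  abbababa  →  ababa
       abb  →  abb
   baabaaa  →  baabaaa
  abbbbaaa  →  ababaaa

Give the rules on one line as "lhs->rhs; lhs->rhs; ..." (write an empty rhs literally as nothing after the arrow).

bba->; bbb->ba

  | aabababa
  | bbb => ba
  | baa
  | aabaab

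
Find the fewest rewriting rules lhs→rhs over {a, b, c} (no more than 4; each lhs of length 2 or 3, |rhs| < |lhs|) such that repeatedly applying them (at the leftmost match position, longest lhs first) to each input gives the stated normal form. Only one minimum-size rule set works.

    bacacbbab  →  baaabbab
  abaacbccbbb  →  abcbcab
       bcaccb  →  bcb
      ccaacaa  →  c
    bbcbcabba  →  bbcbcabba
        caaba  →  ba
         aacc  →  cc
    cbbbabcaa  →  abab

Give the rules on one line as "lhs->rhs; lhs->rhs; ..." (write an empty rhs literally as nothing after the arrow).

aac->c; caa->; cac->aa; cbb->a

  | bacacbbab => baaabbab
  | abaacbccbbb => abcbccbbb => abcbcab
  | bcaccb => baacb => bcb
  | ccaacaa => ccaa => c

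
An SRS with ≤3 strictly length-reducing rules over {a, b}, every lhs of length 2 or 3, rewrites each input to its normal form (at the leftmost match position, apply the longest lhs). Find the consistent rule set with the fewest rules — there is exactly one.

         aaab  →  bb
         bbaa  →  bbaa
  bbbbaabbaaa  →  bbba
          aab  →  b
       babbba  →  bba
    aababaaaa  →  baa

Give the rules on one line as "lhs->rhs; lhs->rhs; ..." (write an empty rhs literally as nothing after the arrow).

aaa->b; ab->b; bab->a

  | aaab => bb
  | bbaa
  | bbbbaabbaaa => bbbbabbaaa => bbbabaaa => bbaaaa => bbba
  | aab => ab => b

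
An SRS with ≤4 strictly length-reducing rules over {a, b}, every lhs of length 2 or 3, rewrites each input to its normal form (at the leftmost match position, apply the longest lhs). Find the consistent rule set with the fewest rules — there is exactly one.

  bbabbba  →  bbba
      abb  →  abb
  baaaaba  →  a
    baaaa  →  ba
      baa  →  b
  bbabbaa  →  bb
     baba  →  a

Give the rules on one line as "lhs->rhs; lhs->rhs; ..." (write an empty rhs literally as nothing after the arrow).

  | bbabbba => bbba
  | abb
  | baaaaba => baba => a
  | baaaa => ba

aa->; aaa->; bab->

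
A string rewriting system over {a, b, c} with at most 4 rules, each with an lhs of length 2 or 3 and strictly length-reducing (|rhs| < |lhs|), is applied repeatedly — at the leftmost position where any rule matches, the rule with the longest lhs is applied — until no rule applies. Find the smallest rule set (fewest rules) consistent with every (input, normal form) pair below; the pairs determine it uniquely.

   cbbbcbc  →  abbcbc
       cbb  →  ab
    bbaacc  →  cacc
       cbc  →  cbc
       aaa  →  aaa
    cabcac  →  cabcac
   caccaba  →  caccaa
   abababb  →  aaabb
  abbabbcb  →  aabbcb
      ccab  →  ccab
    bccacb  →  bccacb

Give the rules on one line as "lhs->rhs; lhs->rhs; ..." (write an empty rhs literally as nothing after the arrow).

  | cbbbcbc => abbcbc
  | cbb => ab
  | bbaacc => cbacc => cacc
  | cbc

ba->a; bba->cb; cbb->ab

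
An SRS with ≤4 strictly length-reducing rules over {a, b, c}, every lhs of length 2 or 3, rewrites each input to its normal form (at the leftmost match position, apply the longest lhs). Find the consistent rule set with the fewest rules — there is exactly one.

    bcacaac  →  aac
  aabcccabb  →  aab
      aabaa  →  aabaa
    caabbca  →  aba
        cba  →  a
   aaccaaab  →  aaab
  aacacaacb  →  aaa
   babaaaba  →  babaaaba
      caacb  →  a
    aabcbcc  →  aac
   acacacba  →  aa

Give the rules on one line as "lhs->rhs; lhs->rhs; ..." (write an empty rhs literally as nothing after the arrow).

bc->; ca->; cb->

  | bcacaac => acaac => aac
  | aabcccabb => aaccabb => aacbb => aab
  | aabaa
  | caabbca => abbca => aba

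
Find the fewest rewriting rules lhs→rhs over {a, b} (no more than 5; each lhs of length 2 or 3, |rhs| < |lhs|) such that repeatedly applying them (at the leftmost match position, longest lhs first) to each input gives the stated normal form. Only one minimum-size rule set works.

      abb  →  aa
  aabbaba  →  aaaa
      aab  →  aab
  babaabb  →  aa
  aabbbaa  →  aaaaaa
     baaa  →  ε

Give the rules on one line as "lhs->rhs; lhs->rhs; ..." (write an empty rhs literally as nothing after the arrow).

ba->; baa->b; bb->a; bbb->aa

  | abb => aa
  | aabbaba => aaaaba => aaaa
  | aab
  | babaabb => baabb => bbb => aa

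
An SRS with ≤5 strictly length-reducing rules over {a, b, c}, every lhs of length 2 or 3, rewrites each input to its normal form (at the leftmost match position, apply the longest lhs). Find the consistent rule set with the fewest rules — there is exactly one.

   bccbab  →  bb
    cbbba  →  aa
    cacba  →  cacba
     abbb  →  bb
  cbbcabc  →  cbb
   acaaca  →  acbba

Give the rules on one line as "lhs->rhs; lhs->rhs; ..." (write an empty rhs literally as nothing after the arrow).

  | bccbab => bbab => bb
  | cbbba => ccaa => aa
  | cacba
  | abbb => bb

aac->bb; ab->; bbb->ca; cc->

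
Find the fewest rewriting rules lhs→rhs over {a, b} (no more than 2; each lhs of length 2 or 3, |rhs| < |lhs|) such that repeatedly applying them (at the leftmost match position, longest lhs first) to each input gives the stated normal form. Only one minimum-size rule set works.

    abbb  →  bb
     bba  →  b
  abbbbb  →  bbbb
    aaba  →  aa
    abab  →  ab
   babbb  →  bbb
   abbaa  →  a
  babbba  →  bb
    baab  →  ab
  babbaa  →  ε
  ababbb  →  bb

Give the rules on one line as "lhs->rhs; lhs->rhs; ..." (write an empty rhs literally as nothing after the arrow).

  | abbb => bb
  | bba => b
  | abbbbb => bbbb
  | aaba => aa

abb->b; ba->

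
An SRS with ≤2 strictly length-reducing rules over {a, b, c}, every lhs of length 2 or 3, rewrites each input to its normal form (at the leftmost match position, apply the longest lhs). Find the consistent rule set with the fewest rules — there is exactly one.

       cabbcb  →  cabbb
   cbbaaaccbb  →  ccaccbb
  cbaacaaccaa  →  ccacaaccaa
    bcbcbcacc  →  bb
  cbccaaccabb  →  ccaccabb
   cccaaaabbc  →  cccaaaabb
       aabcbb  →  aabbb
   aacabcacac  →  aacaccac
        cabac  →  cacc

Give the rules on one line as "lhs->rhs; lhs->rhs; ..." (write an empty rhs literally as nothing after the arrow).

  | cabbcb => cabbb
  | cbbaaaccbb => cbcaaccbb => cbaaccbb => ccaccbb
  | cbaacaaccaa => ccacaaccaa
  | bcbcbcacc => bbcbcacc => bbbcacc => bbbacc => bbccc => bbcc => bbc => bb

ba->c; bc->b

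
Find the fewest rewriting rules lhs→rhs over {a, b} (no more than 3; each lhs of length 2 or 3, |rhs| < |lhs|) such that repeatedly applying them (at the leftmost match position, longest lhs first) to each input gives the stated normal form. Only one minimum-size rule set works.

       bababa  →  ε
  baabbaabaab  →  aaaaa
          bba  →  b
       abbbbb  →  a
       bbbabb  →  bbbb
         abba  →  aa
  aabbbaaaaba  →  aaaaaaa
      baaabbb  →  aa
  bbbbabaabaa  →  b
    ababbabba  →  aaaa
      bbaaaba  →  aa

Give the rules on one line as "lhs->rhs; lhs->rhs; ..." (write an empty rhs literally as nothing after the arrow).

ab->a; ba->

  | bababa => baba => ba => ε
  | baabbaabaab => abbaabaab => abaabaab => aaabaab => aaaaab => aaaaa
  | bba => b
  | abbbbb => abbbb => abbb => abb => ab => a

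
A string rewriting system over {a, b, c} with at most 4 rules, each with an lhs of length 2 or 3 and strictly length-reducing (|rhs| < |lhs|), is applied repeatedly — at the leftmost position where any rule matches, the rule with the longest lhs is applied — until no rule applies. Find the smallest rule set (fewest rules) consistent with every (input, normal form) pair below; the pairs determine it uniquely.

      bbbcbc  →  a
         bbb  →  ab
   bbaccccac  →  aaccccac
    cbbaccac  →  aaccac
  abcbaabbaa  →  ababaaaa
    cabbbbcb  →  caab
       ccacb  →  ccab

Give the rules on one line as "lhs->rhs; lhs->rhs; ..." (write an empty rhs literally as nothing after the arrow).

bb->a; bbc->; cb->b; cba->ab

  | bbbcbc => abcbc => abbc => a
  | bbb => ab
  | bbaccccac => aaccccac
  | cbbaccac => bbaccac => aaccac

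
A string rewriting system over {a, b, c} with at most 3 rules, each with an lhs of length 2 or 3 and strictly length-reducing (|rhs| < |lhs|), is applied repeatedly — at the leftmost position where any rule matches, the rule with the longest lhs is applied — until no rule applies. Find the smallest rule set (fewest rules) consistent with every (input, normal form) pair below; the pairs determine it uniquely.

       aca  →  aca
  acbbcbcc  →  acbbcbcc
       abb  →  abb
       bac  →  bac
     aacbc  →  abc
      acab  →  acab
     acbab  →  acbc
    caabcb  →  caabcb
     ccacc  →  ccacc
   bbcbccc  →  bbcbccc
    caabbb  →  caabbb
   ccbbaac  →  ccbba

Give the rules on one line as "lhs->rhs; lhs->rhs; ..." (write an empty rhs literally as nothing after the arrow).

aac->a; bab->bc

  | aca
  | acbbcbcc
  | abb
  | bac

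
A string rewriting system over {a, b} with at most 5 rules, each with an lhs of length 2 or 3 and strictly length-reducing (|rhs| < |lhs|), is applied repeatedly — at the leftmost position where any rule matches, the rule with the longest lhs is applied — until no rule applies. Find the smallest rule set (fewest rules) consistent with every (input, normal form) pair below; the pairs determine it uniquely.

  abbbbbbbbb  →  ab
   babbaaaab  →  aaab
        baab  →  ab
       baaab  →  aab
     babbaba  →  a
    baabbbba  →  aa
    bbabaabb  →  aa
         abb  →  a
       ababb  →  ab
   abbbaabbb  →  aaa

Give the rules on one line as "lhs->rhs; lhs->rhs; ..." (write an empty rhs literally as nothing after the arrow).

ba->; bab->; bb->; bbb->ba

  | abbbbbbbbb => ababbbbbb => abbbbb => ababb => ab
  | babbaaaab => baaaab => aaab
  | baab => ab
  | baaab => aab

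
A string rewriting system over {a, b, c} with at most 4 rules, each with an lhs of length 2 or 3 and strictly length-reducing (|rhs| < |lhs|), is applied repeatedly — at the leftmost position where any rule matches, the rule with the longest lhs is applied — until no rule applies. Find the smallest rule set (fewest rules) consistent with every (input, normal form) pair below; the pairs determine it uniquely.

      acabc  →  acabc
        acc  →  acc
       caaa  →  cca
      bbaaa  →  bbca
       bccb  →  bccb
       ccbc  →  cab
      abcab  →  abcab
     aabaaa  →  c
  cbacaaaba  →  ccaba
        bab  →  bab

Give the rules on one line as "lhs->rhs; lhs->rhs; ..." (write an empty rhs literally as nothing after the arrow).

aa->c; cba->; cbc->ab

  | acabc
  | acc
  | caaa => cca
  | bbaaa => bbca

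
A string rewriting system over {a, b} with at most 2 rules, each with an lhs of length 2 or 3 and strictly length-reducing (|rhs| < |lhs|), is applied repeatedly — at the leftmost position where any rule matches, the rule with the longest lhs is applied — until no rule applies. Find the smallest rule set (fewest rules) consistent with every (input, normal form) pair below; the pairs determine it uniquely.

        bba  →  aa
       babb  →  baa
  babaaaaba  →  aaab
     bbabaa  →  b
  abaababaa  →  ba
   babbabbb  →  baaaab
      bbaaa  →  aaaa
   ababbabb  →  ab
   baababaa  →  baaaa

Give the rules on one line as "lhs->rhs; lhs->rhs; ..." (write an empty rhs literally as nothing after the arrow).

aba->b; bb->a

  | bba => aa
  | babb => baa
  | babaaaaba => bbaaaba => aaaaba => aaab
  | bbabaa => aabaa => aba => b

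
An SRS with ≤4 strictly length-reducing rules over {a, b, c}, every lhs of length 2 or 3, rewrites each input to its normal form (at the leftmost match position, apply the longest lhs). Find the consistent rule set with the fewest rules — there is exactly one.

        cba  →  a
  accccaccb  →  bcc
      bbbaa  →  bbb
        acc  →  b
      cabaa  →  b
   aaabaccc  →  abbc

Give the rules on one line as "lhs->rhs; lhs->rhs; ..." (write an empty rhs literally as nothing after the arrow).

aa->; acc->b; ca->; cb->

  | cba => a
  | accccaccb => bccaccb => bcccb => bcc
  | bbbaa => bbb
  | acc => b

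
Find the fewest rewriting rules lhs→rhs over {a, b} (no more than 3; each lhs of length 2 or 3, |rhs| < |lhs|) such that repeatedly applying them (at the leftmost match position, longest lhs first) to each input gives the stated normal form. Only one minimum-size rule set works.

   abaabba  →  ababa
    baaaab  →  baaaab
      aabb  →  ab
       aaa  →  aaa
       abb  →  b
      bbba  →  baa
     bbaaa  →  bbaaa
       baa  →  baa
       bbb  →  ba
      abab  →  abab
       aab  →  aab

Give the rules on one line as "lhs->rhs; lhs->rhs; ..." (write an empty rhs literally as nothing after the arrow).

  | abaabba => ababa
  | baaaab
  | aabb => ab
  | aaa

abb->b; bbb->ba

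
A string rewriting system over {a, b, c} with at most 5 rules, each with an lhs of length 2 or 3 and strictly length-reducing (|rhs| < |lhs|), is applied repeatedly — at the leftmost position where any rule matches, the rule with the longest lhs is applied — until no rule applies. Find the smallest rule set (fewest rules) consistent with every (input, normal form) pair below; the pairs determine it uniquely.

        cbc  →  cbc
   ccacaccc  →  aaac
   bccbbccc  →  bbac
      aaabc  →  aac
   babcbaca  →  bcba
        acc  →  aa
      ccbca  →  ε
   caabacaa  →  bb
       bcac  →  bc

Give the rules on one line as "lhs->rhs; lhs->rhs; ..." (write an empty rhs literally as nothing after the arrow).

ab->; ca->; caa->b; cc->a

  | cbc
  | ccacaccc => aacaccc => aaccc => aaac
  | bccbbccc => babbccc => bbccc => bbac
  | aaabc => aac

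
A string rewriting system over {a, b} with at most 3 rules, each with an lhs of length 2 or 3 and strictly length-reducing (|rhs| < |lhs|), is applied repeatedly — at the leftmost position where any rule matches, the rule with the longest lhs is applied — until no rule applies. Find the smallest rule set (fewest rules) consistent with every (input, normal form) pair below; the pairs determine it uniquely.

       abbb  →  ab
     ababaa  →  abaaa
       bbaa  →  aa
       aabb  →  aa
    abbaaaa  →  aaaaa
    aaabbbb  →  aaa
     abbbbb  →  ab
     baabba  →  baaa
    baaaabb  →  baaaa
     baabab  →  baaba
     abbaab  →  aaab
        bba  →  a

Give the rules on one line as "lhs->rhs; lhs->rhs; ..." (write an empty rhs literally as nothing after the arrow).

bab->ba; bb->

  | abbb => ab
  | ababaa => abaaa
  | bbaa => aa
  | aabb => aa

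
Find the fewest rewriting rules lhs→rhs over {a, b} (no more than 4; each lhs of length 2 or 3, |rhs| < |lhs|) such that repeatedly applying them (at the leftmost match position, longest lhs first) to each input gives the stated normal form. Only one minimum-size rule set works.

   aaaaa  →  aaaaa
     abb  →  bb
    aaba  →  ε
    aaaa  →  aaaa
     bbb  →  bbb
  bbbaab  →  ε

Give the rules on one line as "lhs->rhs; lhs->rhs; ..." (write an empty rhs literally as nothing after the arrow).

ab->b; ba->; bab->a

  | aaaaa
  | abb => bb
  | aaba => aba => ba => ε
  | aaaa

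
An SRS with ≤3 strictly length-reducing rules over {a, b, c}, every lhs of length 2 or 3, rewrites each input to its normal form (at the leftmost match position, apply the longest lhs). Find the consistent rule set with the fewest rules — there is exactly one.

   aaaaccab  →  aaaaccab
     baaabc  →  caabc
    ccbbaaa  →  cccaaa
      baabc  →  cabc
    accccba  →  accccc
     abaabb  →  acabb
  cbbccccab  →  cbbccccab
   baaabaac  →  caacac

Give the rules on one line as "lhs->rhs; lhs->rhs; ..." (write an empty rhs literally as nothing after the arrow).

  | aaaaccab
  | baaabc => caabc
  | ccbbaaa => cccaaa
  | baabc => cabc

ba->c; bba->ca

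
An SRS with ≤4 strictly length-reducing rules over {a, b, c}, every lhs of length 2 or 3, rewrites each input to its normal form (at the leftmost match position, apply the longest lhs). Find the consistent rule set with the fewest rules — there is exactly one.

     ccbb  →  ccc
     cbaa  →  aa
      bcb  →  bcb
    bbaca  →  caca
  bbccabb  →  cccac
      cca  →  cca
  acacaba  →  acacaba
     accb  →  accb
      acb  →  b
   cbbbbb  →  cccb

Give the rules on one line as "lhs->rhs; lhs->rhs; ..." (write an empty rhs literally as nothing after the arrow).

  | ccbb => ccc
  | cbaa => aa
  | bcb
  | bbaca => caca

acb->b; bb->c; cba->a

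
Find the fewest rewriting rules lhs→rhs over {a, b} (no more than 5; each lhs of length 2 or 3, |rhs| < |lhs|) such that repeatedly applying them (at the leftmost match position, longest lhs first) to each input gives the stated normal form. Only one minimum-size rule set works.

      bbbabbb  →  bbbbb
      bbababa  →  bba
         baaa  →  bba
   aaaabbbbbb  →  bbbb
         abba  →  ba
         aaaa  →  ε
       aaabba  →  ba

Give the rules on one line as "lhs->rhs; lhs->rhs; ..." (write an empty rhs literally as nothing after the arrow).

aa->; aab->a; ab->; baa->bb

  | bbbabbb => bbbbb
  | bbababa => bbaba => bba
  | baaa => bba
  | aaaabbbbbb => aabbbbbb => abbbbb => bbbb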